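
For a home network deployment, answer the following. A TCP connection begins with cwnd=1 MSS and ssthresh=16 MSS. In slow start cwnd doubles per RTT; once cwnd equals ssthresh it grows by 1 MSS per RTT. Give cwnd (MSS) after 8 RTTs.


RTT 0: cwnd = 1 MSS (initial)
RTT 1: cwnd = 2 MSS (slow start, doubled)
RTT 2: cwnd = 4 MSS (slow start, doubled)
RTT 3: cwnd = 8 MSS (slow start, doubled)
RTT 4: cwnd = 16 MSS (slow start, doubled)
RTT 5: cwnd = 17 MSS (congestion avoidance, +1)
RTT 6: cwnd = 18 MSS (congestion avoidance, +1)
RTT 7: cwnd = 19 MSS (congestion avoidance, +1)
RTT 8: cwnd = 20 MSS (congestion avoidance, +1)

20


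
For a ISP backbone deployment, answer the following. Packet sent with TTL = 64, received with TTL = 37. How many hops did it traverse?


Given: initial TTL = 64, received TTL = 37
Hops = initial TTL - received TTL
Hops = 64 - 37 = 27

27


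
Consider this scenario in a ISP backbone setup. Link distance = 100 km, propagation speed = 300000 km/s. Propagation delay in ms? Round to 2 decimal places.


Given: distance = 100 km, speed = 300000 km/s
Delay = distance / speed = 100 / 300000 seconds
Delay in ms = 100 * 1000 / 300000
Delay = 0.3333 ms
Rounded to 2 dp = 0.33 ms

0.33


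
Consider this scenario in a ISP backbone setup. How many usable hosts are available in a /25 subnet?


Given: subnet mask /25
Host bits = 32 - 25 = 7
Total addresses = 2^7 = 128
Usable hosts = 128 - 2 (network + broadcast) = 126

126


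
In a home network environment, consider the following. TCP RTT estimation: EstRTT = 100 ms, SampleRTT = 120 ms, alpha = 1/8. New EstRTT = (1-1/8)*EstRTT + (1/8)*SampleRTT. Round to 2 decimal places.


Given: EstRTT = 100 ms, SampleRTT = 120 ms, alpha = 1/8
New EstRTT = (1 - alpha) * EstRTT + alpha * SampleRTT
(7/8) * 100 = 87.5
(1/8) * 120 = 15
New EstRTT = 87.5 + 15 = 102.5 ms -> 102.50 ms (2 dp)

102.50


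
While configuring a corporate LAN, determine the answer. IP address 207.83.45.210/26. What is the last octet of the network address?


Given: IP = 207.83.45.210, prefix = /26
Subnet mask = 255.255.255.192
Last octet of IP: 210
Last octet of mask: 192
Network last octet = 210 AND 192 = 192

192


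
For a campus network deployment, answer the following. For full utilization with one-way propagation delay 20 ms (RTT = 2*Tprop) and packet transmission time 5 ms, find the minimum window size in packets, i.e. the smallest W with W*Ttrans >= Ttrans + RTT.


Given: Ttrans = 5 ms, RTT = 40 ms (= 2 * Tprop, Tprop = 20 ms)
Time until first ACK returns = Ttrans + RTT = 5 + 40 = 45 ms
Need W * Ttrans >= Ttrans + RTT  ->  W >= (Ttrans + RTT) / Ttrans
(Ttrans + RTT) / Ttrans = 45 / 5 = 9
W_min = ceil(9) = 9

9


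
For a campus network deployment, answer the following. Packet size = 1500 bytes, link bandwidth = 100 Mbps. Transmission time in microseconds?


Given: packet = 1500 bytes, bandwidth = 100 Mbps
Packet in bits = 1500 * 8 = 12000 bits
Bandwidth = 100 * 10^6 = 100000000 bps
Time = 12000 / 100000000 seconds
Time in us = 12000 * 10^6 / 100000000 = 120

120


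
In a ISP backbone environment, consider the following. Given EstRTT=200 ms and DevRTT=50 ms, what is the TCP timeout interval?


Given: EstRTT = 200 ms, DevRTT = 50 ms
Timeout = EstRTT + 4 * DevRTT
4 * DevRTT = 4 * 50 = 200
Timeout = 200 + 200 = 400 ms

400


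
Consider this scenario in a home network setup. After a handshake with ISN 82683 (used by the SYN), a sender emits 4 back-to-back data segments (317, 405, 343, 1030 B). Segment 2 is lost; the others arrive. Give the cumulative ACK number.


SYN uses sequence number 82683; first data byte = ISN + 1 = 82684.
Segment 1: SEQ = 82684, len = 317 B, covers [82684, 83000]
Segment 2: SEQ = 83001, len = 405 B, covers [83001, 83405] [LOST]
Segment 3: SEQ = 83406, len = 343 B, covers [83406, 83748]
Segment 4: SEQ = 83749, len = 1030 B, covers [83749, 84778]
In-order data received: bytes [82684, 83000] (segments 1..1).
Segment 2 missing -> gap begins at byte 83001; later segments buffered out of order.
Cumulative ACK = next expected in-order byte = 82684 + 317 = 83001

83001


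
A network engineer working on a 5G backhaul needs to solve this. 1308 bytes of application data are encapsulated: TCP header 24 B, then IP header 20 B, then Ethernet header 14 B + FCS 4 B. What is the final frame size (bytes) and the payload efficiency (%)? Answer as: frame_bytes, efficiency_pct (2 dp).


TCP segment = 1308 + 24 = 1332 B
IP packet = 1332 + 20 = 1352 B
Ethernet frame = 1352 + 14 + 4 = 1370 B
Efficiency = app / frame = 1308 / 1370 = 0.954745 = 95.4745% -> 95.47% (2 dp)

1370, 95.47


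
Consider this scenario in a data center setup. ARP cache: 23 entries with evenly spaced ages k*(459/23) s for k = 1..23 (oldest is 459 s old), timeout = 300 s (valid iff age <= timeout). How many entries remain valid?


Ages are k * 459/23 s for k = 1..23 (spacing = 19.9565 s).
Entry k is valid iff k * 459/23 <= 300 iff k <= 23 * 300 / 459 = 15.0327
n_valid = floor(15.0327) = 15
(n_stale = 23 - 15 = 8)

15


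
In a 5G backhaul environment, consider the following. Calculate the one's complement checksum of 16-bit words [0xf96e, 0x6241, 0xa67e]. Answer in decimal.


Given words: [0xf96e, 0x6241, 0xa67e]
Step 1: Sum all words
Raw sum = 63854 + 25153 + 42622 = 131629
Step 2: Fold carry: (557 + 2) = 559
One's complement = ~559 & 0xFFFF = 64976

64976


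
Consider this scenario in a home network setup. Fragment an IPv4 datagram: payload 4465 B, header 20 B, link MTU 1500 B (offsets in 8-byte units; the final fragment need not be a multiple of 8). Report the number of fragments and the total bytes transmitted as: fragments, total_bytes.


Max data per non-final fragment = floor((MTU - header)/8)*8 = floor((1500 - 20)/8)*8 = floor(1480/8)*8 = 1480 B
Final fragment needs no 8-byte alignment: it can carry up to MTU - header = 1480 B
Non-final fragments needed = ceil((payload - 1480) / 1480) = ceil(2985/1480) = ceil(2.0169) = 3
Number of fragments = 3 + 1 = 4
Fragment sizes (data): 3 * 1480 B + 25 B (last, 25 <= 1480 OK)
Total bytes sent = payload + n_frags * header = 4465 + 4*20 = 4465 + 80 = 4545 B

4, 4545


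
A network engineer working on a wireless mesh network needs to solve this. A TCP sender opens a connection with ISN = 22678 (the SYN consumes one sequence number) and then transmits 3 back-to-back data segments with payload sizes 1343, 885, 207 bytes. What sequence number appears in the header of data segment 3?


The SYN occupies sequence number ISN = 22678, so the first data byte is ISN + 1 = 22679.
SEQ of data segment i = (ISN + 1) + sum of payload sizes of segments 1..i-1.
Segment 1: SEQ = 22679, payload = 1343 bytes
Segment 2: SEQ = 24022, payload = 885 bytes
Segment 3: SEQ = 24907, payload = 207 bytes
SEQ of segment 3 = 22679 + 1343 + 885 = 24907

24907


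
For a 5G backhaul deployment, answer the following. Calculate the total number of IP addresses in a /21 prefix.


Given: CIDR prefix /21
Host bits = 32 - 21 = 11
Total addresses = 2^11 = 2048

2048


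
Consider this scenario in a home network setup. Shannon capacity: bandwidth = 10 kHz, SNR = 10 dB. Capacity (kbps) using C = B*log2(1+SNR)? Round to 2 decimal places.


Given: B = 10 kHz, SNR = 10 dB
SNR linear = 10^(10/10) = 10
1 + SNR = 11
log2(11) = 3.4594316186
C = 10 * 1000 * 3.4594316186 = 34594.3162 bps
C = 34.594316 kbps -> 34.59 kbps (2 dp)

34.59


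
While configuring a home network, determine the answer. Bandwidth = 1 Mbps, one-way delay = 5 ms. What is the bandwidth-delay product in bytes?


Given: bandwidth = 1 Mbps, delay = 5 ms
BDP in bits = 1 * 10^6 * 5 / 1000
BDP in bits = 5000
BDP in bytes = 5000 / 8 = 625

625


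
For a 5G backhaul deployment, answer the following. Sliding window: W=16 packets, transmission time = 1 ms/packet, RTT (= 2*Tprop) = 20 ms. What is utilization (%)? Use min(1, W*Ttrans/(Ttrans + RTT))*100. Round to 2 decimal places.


Given: W = 16, Ttrans = 1 ms, RTT = 20 ms (= 2 * Tprop, Tprop = 10 ms)
Cycle time = Ttrans + RTT = 1 + 20 = 21 ms (first packet sent until its ACK returns)
W * Ttrans = 16 * 1 = 16 ms of sending per cycle
W * Ttrans / (Ttrans + RTT) = 16 / 21 = 0.761905
U = min(1, 0.761905) = 0.761905
U% = 76.19%

76.19


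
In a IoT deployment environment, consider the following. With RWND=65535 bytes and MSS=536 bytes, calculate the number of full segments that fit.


Given: RWND = 65535 bytes, MSS = 536 bytes
Full segments = floor(RWND / MSS)
Full segments = floor(65535 / 536)
Full segments = floor(122.2668) = 122

122


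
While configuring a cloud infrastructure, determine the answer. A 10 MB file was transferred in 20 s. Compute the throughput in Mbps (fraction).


Given: file = 10 MB, time = 20 s
File in Mb = 10 * 8 = 80 Mb
Throughput = 80 / 20 Mbps
Throughput = 4 Mbps

4


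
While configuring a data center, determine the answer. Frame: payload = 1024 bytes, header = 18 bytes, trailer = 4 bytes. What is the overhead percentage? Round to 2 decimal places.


Given: payload = 1024 B, header = 18 B, trailer = 4 B
Overhead bytes = header + trailer = 18 + 4 = 22
Total frame = payload + overhead = 1024 + 22 = 1046
Overhead % = 22 / 1046 * 100 = 2.1033% -> 2.10% (2 dp)

2.10


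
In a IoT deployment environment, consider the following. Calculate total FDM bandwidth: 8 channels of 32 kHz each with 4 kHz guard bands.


Given: 8 channels, 32 kHz each, guard = 4 kHz
Channel bandwidth = 8 * 32 = 256 kHz
Guard bands = 7 gaps * 4 kHz = 28 kHz
Total = 256 + 28 = 284 kHz

284


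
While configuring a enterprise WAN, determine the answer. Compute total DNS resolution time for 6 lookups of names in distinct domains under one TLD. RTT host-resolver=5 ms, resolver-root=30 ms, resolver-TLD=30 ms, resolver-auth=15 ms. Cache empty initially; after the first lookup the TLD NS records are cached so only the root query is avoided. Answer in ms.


Lookup 1 (cold cache): local + root + TLD + auth = 5 + 30 + 30 + 15 = 80 ms
Lookups 2..6 (TLD NS cached -> skip root; new domain -> still ask TLD and auth): local + TLD + auth = 5 + 30 + 15 = 50 ms each
Remaining 5 lookups: 5 * 50 = 250 ms
Total = 80 + 250 = 330 ms

330


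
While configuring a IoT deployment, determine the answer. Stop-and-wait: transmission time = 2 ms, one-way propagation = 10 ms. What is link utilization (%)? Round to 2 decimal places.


Given: Ttrans = 2 ms, Tprop = 10 ms
RTT = 2 * Tprop = 2 * 10 = 20 ms
U = Ttrans / (Ttrans + RTT)
U = 2 / (2 + 20)
U = 2 / 22 = 0.090909
U% = 9.09%

9.09


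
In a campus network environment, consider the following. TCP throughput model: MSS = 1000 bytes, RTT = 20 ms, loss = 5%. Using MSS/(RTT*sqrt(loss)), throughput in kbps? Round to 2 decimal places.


Given: MSS = 1000 bytes, RTT = 20 ms, loss = 5%
RTT in seconds = 20 / 1000 = 0.02
Loss rate = 5% = 0.05
sqrt(loss) = sqrt(0.05) = 0.223606797750
Throughput (bytes/s) = 1000 / (0.02 * 0.223606797750) = 223606.7977
Throughput (kbps) = 223606.7977 * 8 / 1000 = 1788.854382 -> 1788.85 kbps (2 dp)

1788.85


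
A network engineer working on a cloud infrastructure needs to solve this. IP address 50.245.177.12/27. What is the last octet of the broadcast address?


Given: IP = 50.245.177.12, prefix = /27
Host bits = 32 - 27 = 5
Network last octet = 12 AND mask = 0
Host part size = 2^5 - 1 = 31
Broadcast last octet = 0 OR 31 = 31

31


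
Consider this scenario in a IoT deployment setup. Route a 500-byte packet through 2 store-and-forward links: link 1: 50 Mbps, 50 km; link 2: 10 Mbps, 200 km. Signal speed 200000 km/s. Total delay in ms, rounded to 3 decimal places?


Packet = 500 bytes = 4000 bits. Store-and-forward: sum (t_trans + t_prop) per link.
Link 1: t_trans = 4000/(50*10^6) s = 0.0800 ms; t_prop = 50/200000 s = 0.2500 ms; subtotal = 0.3300 ms
Link 2: t_trans = 4000/(10*10^6) s = 0.4000 ms; t_prop = 200/200000 s = 1.0000 ms; subtotal = 1.4000 ms
End-to-end = 0.3300 + 1.4000 = 1.7300 ms -> 1.730 ms (3 dp)

1.730


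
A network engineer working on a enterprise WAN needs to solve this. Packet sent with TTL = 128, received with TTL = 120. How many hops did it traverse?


Given: initial TTL = 128, received TTL = 120
Hops = initial TTL - received TTL
Hops = 128 - 120 = 8

8


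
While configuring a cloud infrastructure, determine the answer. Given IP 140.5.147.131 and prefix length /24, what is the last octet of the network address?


Given: IP = 140.5.147.131, prefix = /24
Subnet mask = 255.255.255.0
Last octet of IP: 131
Last octet of mask: 0
Network last octet = 131 AND 0 = 0

0


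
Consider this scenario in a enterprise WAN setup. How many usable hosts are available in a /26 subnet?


Given: subnet mask /26
Host bits = 32 - 26 = 6
Total addresses = 2^6 = 64
Usable hosts = 64 - 2 (network + broadcast) = 62

62


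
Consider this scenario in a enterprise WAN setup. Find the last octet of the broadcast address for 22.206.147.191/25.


Given: IP = 22.206.147.191, prefix = /25
Host bits = 32 - 25 = 7
Network last octet = 191 AND mask = 128
Host part size = 2^7 - 1 = 127
Broadcast last octet = 128 OR 127 = 255

255


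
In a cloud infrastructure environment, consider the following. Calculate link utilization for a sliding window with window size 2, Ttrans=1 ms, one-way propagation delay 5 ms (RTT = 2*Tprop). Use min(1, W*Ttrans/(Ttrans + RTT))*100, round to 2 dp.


Given: W = 2, Ttrans = 1 ms, RTT = 10 ms (= 2 * Tprop, Tprop = 5 ms)
Cycle time = Ttrans + RTT = 1 + 10 = 11 ms (first packet sent until its ACK returns)
W * Ttrans = 2 * 1 = 2 ms of sending per cycle
W * Ttrans / (Ttrans + RTT) = 2 / 11 = 0.181818
U = min(1, 0.181818) = 0.181818
U% = 18.18%

18.18


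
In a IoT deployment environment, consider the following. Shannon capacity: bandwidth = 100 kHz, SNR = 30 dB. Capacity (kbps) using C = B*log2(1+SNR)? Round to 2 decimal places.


Given: B = 100 kHz, SNR = 30 dB
SNR linear = 10^(30/10) = 1000
1 + SNR = 1001
log2(1001) = 9.9672262588
C = 100 * 1000 * 9.9672262588 = 996722.6259 bps
C = 996.722626 kbps -> 996.72 kbps (2 dp)

996.72


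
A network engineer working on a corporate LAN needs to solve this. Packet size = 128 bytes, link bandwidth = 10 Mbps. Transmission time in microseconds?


Given: packet = 128 bytes, bandwidth = 10 Mbps
Packet in bits = 128 * 8 = 1024 bits
Bandwidth = 10 * 10^6 = 10000000 bps
Time = 1024 / 10000000 seconds
Time in us = 1024 * 10^6 / 10000000 = 102.4

102.4


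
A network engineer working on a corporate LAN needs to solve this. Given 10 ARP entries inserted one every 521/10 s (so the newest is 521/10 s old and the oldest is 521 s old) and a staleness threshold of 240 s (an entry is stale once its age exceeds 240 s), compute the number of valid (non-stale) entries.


Ages are k * 521/10 s for k = 1..10 (spacing = 52.1000 s).
Entry k is valid iff k * 521/10 <= 240 iff k <= 10 * 240 / 521 = 4.6065
n_valid = floor(4.6065) = 4
(n_stale = 10 - 4 = 6)

4


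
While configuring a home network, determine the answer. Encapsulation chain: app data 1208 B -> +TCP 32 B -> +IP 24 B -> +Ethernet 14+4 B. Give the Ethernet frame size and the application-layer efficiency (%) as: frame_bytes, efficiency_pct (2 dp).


TCP segment = 1208 + 32 = 1240 B
IP packet = 1240 + 24 = 1264 B
Ethernet frame = 1264 + 14 + 4 = 1282 B
Efficiency = app / frame = 1208 / 1282 = 0.942278 = 94.2278% -> 94.23% (2 dp)

1282, 94.23


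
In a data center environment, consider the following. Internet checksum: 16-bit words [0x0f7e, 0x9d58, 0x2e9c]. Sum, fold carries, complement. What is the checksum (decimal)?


Given words: [0x0f7e, 0x9d58, 0x2e9c]
Step 1: Sum all words
Raw sum = 3966 + 40280 + 11932 = 56178
One's complement = ~56178 & 0xFFFF = 9357

9357


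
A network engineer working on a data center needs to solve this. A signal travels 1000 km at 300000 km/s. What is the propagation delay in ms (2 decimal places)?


Given: distance = 1000 km, speed = 300000 km/s
Delay = distance / speed = 1000 / 300000 seconds
Delay in ms = 1000 * 1000 / 300000
Delay = 3.3333 ms
Rounded to 2 dp = 3.33 ms

3.33


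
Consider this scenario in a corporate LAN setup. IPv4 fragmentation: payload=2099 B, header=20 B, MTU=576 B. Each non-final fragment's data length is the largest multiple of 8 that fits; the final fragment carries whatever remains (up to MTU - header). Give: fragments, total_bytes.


Max data per non-final fragment = floor((MTU - header)/8)*8 = floor((576 - 20)/8)*8 = floor(556/8)*8 = 552 B
Final fragment needs no 8-byte alignment: it can carry up to MTU - header = 556 B
Non-final fragments needed = ceil((payload - 556) / 552) = ceil(1543/552) = ceil(2.7953) = 3
Number of fragments = 3 + 1 = 4
Fragment sizes (data): 3 * 552 B + 443 B (last, 443 <= 556 OK)
Total bytes sent = payload + n_frags * header = 2099 + 4*20 = 2099 + 80 = 2179 B

4, 2179


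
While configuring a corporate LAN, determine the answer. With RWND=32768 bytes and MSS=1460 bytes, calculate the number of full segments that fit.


Given: RWND = 32768 bytes, MSS = 1460 bytes
Full segments = floor(RWND / MSS)
Full segments = floor(32768 / 1460)
Full segments = floor(22.4438) = 22

22


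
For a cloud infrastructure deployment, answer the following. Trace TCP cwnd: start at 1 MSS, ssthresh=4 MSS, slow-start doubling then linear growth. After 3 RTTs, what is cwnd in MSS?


RTT 0: cwnd = 1 MSS (initial)
RTT 1: cwnd = 2 MSS (slow start, doubled)
RTT 2: cwnd = 4 MSS (slow start, doubled)
RTT 3: cwnd = 5 MSS (congestion avoidance, +1)

5


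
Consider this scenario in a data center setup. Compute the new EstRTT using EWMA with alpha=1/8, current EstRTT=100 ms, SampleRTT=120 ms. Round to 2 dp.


Given: EstRTT = 100 ms, SampleRTT = 120 ms, alpha = 1/8
New EstRTT = (1 - alpha) * EstRTT + alpha * SampleRTT
(7/8) * 100 = 87.5
(1/8) * 120 = 15
New EstRTT = 87.5 + 15 = 102.5 ms -> 102.50 ms (2 dp)

102.50


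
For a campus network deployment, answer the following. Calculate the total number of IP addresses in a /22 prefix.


Given: CIDR prefix /22
Host bits = 32 - 22 = 10
Total addresses = 2^10 = 1024

1024


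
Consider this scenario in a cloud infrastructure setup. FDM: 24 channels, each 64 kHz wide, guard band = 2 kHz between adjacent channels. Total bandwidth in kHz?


Given: 24 channels, 64 kHz each, guard = 2 kHz
Channel bandwidth = 24 * 64 = 1536 kHz
Guard bands = 23 gaps * 2 kHz = 46 kHz
Total = 1536 + 46 = 1582 kHz

1582


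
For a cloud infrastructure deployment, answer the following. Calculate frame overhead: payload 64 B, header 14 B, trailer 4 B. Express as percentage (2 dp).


Given: payload = 64 B, header = 14 B, trailer = 4 B
Overhead bytes = header + trailer = 14 + 4 = 18
Total frame = payload + overhead = 64 + 18 = 82
Overhead % = 18 / 82 * 100 = 21.9512% -> 21.95% (2 dp)

21.95


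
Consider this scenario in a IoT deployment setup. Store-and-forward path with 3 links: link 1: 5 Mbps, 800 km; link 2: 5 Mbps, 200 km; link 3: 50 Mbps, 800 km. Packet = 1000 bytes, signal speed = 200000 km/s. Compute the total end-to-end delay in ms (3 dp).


Packet = 1000 bytes = 8000 bits. Store-and-forward: sum (t_trans + t_prop) per link.
Link 1: t_trans = 8000/(5*10^6) s = 1.6000 ms; t_prop = 800/200000 s = 4.0000 ms; subtotal = 5.6000 ms
Link 2: t_trans = 8000/(5*10^6) s = 1.6000 ms; t_prop = 200/200000 s = 1.0000 ms; subtotal = 2.6000 ms
Link 3: t_trans = 8000/(50*10^6) s = 0.1600 ms; t_prop = 800/200000 s = 4.0000 ms; subtotal = 4.1600 ms
End-to-end = 5.6000 + 2.6000 + 4.1600 = 12.3600 ms -> 12.360 ms (3 dp)

12.360


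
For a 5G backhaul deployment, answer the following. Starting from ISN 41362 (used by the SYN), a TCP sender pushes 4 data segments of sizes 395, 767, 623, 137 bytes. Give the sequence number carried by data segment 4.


The SYN occupies sequence number ISN = 41362, so the first data byte is ISN + 1 = 41363.
SEQ of data segment i = (ISN + 1) + sum of payload sizes of segments 1..i-1.
Segment 1: SEQ = 41363, payload = 395 bytes
Segment 2: SEQ = 41758, payload = 767 bytes
Segment 3: SEQ = 42525, payload = 623 bytes
Segment 4: SEQ = 43148, payload = 137 bytes
SEQ of segment 4 = 41363 + 395 + 767 + 623 = 43148

43148


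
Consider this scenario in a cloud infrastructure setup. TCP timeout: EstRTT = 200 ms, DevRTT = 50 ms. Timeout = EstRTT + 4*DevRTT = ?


Given: EstRTT = 200 ms, DevRTT = 50 ms
Timeout = EstRTT + 4 * DevRTT
4 * DevRTT = 4 * 50 = 200
Timeout = 200 + 200 = 400 ms

400


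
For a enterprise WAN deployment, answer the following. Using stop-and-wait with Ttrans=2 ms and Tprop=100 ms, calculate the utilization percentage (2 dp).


Given: Ttrans = 2 ms, Tprop = 100 ms
RTT = 2 * Tprop = 2 * 100 = 200 ms
U = Ttrans / (Ttrans + RTT)
U = 2 / (2 + 200)
U = 2 / 202 = 0.009901
U% = 0.99%

0.99


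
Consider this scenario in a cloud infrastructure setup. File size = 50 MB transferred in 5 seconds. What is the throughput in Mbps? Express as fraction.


Given: file = 50 MB, time = 5 s
File in Mb = 50 * 8 = 400 Mb
Throughput = 400 / 5 Mbps
Throughput = 80 Mbps

80


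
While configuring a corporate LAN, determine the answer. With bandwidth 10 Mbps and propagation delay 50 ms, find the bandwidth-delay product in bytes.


Given: bandwidth = 10 Mbps, delay = 50 ms
BDP in bits = 10 * 10^6 * 50 / 1000
BDP in bits = 500000
BDP in bytes = 500000 / 8 = 62500

62500


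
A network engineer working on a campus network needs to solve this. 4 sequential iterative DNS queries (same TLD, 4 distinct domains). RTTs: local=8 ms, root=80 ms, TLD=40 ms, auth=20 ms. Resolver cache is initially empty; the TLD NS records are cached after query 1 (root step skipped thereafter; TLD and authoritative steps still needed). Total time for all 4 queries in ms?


Lookup 1 (cold cache): local + root + TLD + auth = 8 + 80 + 40 + 20 = 148 ms
Lookups 2..4 (TLD NS cached -> skip root; new domain -> still ask TLD and auth): local + TLD + auth = 8 + 40 + 20 = 68 ms each
Remaining 3 lookups: 3 * 68 = 204 ms
Total = 148 + 204 = 352 ms

352


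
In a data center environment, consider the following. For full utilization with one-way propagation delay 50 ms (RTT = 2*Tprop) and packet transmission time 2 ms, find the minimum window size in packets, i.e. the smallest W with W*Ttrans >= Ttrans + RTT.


Given: Ttrans = 2 ms, RTT = 100 ms (= 2 * Tprop, Tprop = 50 ms)
Time until first ACK returns = Ttrans + RTT = 2 + 100 = 102 ms
Need W * Ttrans >= Ttrans + RTT  ->  W >= (Ttrans + RTT) / Ttrans
(Ttrans + RTT) / Ttrans = 102 / 2 = 51
W_min = ceil(51) = 51

51


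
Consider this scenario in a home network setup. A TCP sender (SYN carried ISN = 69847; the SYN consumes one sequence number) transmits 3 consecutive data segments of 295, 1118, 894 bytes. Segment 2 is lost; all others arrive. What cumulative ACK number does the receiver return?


SYN uses sequence number 69847; first data byte = ISN + 1 = 69848.
Segment 1: SEQ = 69848, len = 295 B, covers [69848, 70142]
Segment 2: SEQ = 70143, len = 1118 B, covers [70143, 71260] [LOST]
Segment 3: SEQ = 71261, len = 894 B, covers [71261, 72154]
In-order data received: bytes [69848, 70142] (segments 1..1).
Segment 2 missing -> gap begins at byte 70143; later segments buffered out of order.
Cumulative ACK = next expected in-order byte = 69848 + 295 = 70143

70143


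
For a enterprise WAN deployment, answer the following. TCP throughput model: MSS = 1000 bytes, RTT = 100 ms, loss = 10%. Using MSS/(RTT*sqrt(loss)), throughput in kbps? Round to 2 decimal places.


Given: MSS = 1000 bytes, RTT = 100 ms, loss = 10%
RTT in seconds = 100 / 1000 = 0.1
Loss rate = 10% = 0.1
sqrt(loss) = sqrt(0.1) = 0.316227766017
Throughput (bytes/s) = 1000 / (0.1 * 0.316227766017) = 31622.7766
Throughput (kbps) = 31622.7766 * 8 / 1000 = 252.982213 -> 252.98 kbps (2 dp)

252.98


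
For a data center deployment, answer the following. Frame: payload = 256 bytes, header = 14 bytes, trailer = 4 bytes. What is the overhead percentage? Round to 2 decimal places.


Given: payload = 256 B, header = 14 B, trailer = 4 B
Overhead bytes = header + trailer = 14 + 4 = 18
Total frame = payload + overhead = 256 + 18 = 274
Overhead % = 18 / 274 * 100 = 6.5693% -> 6.57% (2 dp)

6.57


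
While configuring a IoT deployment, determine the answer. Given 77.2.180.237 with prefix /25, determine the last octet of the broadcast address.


Given: IP = 77.2.180.237, prefix = /25
Host bits = 32 - 25 = 7
Network last octet = 237 AND mask = 128
Host part size = 2^7 - 1 = 127
Broadcast last octet = 128 OR 127 = 255

255


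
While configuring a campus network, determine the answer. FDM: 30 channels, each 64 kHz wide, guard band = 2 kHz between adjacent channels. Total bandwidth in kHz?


Given: 30 channels, 64 kHz each, guard = 2 kHz
Channel bandwidth = 30 * 64 = 1920 kHz
Guard bands = 29 gaps * 2 kHz = 58 kHz
Total = 1920 + 58 = 1978 kHz

1978


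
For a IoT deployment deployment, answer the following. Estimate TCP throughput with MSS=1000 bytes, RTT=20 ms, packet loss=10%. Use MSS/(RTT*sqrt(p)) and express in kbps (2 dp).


Given: MSS = 1000 bytes, RTT = 20 ms, loss = 10%
RTT in seconds = 20 / 1000 = 0.02
Loss rate = 10% = 0.1
sqrt(loss) = sqrt(0.1) = 0.316227766017
Throughput (bytes/s) = 1000 / (0.02 * 0.316227766017) = 158113.8830
Throughput (kbps) = 158113.8830 * 8 / 1000 = 1264.911064 -> 1264.91 kbps (2 dp)

1264.91


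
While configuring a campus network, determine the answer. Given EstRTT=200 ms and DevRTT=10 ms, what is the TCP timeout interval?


Given: EstRTT = 200 ms, DevRTT = 10 ms
Timeout = EstRTT + 4 * DevRTT
4 * DevRTT = 4 * 10 = 40
Timeout = 200 + 40 = 240 ms

240


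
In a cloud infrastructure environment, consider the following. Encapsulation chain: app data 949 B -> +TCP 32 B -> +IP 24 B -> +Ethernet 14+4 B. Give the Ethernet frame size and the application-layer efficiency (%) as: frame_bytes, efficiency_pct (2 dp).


TCP segment = 949 + 32 = 981 B
IP packet = 981 + 24 = 1005 B
Ethernet frame = 1005 + 14 + 4 = 1023 B
Efficiency = app / frame = 949 / 1023 = 0.927664 = 92.7664% -> 92.77% (2 dp)

1023, 92.77


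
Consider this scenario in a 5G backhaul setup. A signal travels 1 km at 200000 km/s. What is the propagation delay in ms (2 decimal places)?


Given: distance = 1 km, speed = 200000 km/s
Delay = distance / speed = 1 / 200000 seconds
Delay in ms = 1 * 1000 / 200000
Delay = 0.0050 ms
Rounded to 2 dp = 0.01 ms

0.01


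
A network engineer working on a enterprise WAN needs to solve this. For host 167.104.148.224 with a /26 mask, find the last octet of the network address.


Given: IP = 167.104.148.224, prefix = /26
Subnet mask = 255.255.255.192
Last octet of IP: 224
Last octet of mask: 192
Network last octet = 224 AND 192 = 192

192


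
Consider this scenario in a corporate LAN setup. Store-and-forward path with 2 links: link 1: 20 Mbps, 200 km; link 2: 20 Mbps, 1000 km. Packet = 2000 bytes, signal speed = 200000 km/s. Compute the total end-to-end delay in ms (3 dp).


Packet = 2000 bytes = 16000 bits. Store-and-forward: sum (t_trans + t_prop) per link.
Link 1: t_trans = 16000/(20*10^6) s = 0.8000 ms; t_prop = 200/200000 s = 1.0000 ms; subtotal = 1.8000 ms
Link 2: t_trans = 16000/(20*10^6) s = 0.8000 ms; t_prop = 1000/200000 s = 5.0000 ms; subtotal = 5.8000 ms
End-to-end = 1.8000 + 5.8000 = 7.6000 ms -> 7.600 ms (3 dp)

7.600


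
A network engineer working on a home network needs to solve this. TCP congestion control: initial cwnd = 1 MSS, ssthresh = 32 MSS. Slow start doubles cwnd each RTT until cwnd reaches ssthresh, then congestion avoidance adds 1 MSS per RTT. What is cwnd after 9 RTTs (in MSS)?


RTT 0: cwnd = 1 MSS (initial)
RTT 1: cwnd = 2 MSS (slow start, doubled)
RTT 2: cwnd = 4 MSS (slow start, doubled)
RTT 3: cwnd = 8 MSS (slow start, doubled)
RTT 4: cwnd = 16 MSS (slow start, doubled)
RTT 5: cwnd = 32 MSS (slow start, doubled)
RTT 6: cwnd = 33 MSS (congestion avoidance, +1)
RTT 7: cwnd = 34 MSS (congestion avoidance, +1)
RTT 8: cwnd = 35 MSS (congestion avoidance, +1)
RTT 9: cwnd = 36 MSS (congestion avoidance, +1)

36


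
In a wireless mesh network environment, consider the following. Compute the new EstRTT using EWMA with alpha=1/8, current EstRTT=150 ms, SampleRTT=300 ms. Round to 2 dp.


Given: EstRTT = 150 ms, SampleRTT = 300 ms, alpha = 1/8
New EstRTT = (1 - alpha) * EstRTT + alpha * SampleRTT
(7/8) * 150 = 131.25
(1/8) * 300 = 37.5
New EstRTT = 131.25 + 37.5 = 168.75 ms -> 168.75 ms (2 dp)

168.75


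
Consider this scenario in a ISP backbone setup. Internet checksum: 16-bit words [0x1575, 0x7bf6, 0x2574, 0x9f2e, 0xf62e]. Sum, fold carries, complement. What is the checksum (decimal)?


Given words: [0x1575, 0x7bf6, 0x2574, 0x9f2e, 0xf62e]
Step 1: Sum all words
Raw sum = 5493 + 31734 + 9588 + 40750 + 63022 = 150587
Step 2: Fold carry: (19515 + 2) = 19517
One's complement = ~19517 & 0xFFFF = 46018

46018


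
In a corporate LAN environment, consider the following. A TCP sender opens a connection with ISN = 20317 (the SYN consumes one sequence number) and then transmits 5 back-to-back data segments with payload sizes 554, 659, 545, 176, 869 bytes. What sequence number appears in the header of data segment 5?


The SYN occupies sequence number ISN = 20317, so the first data byte is ISN + 1 = 20318.
SEQ of data segment i = (ISN + 1) + sum of payload sizes of segments 1..i-1.
Segment 1: SEQ = 20318, payload = 554 bytes
Segment 2: SEQ = 20872, payload = 659 bytes
Segment 3: SEQ = 21531, payload = 545 bytes
Segment 4: SEQ = 22076, payload = 176 bytes
Segment 5: SEQ = 22252, payload = 869 bytes
SEQ of segment 5 = 20318 + 554 + 659 + 545 + 176 = 22252

22252


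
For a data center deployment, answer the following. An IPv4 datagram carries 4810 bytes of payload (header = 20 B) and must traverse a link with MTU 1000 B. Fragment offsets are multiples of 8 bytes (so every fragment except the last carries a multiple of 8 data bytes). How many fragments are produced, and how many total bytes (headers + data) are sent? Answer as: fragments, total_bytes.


Max data per non-final fragment = floor((MTU - header)/8)*8 = floor((1000 - 20)/8)*8 = floor(980/8)*8 = 976 B
Final fragment needs no 8-byte alignment: it can carry up to MTU - header = 980 B
Non-final fragments needed = ceil((payload - 980) / 976) = ceil(3830/976) = ceil(3.9242) = 4
Number of fragments = 4 + 1 = 5
Fragment sizes (data): 4 * 976 B + 906 B (last, 906 <= 980 OK)
Total bytes sent = payload + n_frags * header = 4810 + 5*20 = 4810 + 100 = 4910 B

5, 4910


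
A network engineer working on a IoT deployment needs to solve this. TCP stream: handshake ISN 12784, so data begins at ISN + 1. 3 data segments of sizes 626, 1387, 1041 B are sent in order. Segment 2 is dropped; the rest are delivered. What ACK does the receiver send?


SYN uses sequence number 12784; first data byte = ISN + 1 = 12785.
Segment 1: SEQ = 12785, len = 626 B, covers [12785, 13410]
Segment 2: SEQ = 13411, len = 1387 B, covers [13411, 14797] [LOST]
Segment 3: SEQ = 14798, len = 1041 B, covers [14798, 15838]
In-order data received: bytes [12785, 13410] (segments 1..1).
Segment 2 missing -> gap begins at byte 13411; later segments buffered out of order.
Cumulative ACK = next expected in-order byte = 12785 + 626 = 13411

13411


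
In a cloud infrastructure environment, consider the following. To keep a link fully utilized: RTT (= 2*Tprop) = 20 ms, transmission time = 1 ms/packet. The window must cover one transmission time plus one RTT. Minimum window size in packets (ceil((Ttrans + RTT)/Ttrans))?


Given: Ttrans = 1 ms, RTT = 20 ms (= 2 * Tprop, Tprop = 10 ms)
Time until first ACK returns = Ttrans + RTT = 1 + 20 = 21 ms
Need W * Ttrans >= Ttrans + RTT  ->  W >= (Ttrans + RTT) / Ttrans
(Ttrans + RTT) / Ttrans = 21 / 1 = 21
W_min = ceil(21) = 21

21


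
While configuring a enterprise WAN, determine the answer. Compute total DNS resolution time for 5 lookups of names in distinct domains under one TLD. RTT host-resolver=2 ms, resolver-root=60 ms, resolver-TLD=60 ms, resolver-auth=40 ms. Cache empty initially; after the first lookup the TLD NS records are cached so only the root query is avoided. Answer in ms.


Lookup 1 (cold cache): local + root + TLD + auth = 2 + 60 + 60 + 40 = 162 ms
Lookups 2..5 (TLD NS cached -> skip root; new domain -> still ask TLD and auth): local + TLD + auth = 2 + 60 + 40 = 102 ms each
Remaining 4 lookups: 4 * 102 = 408 ms
Total = 162 + 408 = 570 ms

570


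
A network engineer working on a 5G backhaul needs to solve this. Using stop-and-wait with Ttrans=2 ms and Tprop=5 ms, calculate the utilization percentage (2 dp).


Given: Ttrans = 2 ms, Tprop = 5 ms
RTT = 2 * Tprop = 2 * 5 = 10 ms
U = Ttrans / (Ttrans + RTT)
U = 2 / (2 + 10)
U = 2 / 12 = 0.166667
U% = 16.67%

16.67


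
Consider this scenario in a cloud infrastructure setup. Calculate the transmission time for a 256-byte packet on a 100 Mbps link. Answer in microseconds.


Given: packet = 256 bytes, bandwidth = 100 Mbps
Packet in bits = 256 * 8 = 2048 bits
Bandwidth = 100 * 10^6 = 100000000 bps
Time = 2048 / 100000000 seconds
Time in us = 2048 * 10^6 / 100000000 = 20.48

20.48


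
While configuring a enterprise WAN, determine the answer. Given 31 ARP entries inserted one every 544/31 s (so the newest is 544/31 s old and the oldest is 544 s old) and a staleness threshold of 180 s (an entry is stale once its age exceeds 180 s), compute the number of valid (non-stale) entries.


Ages are k * 544/31 s for k = 1..31 (spacing = 17.5484 s).
Entry k is valid iff k * 544/31 <= 180 iff k <= 31 * 180 / 544 = 10.2574
n_valid = floor(10.2574) = 10
(n_stale = 31 - 10 = 21)

10


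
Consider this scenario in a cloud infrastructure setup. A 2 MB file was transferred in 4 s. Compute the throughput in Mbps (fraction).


Given: file = 2 MB, time = 4 s
File in Mb = 2 * 8 = 16 Mb
Throughput = 16 / 4 Mbps
Throughput = 4 Mbps

4


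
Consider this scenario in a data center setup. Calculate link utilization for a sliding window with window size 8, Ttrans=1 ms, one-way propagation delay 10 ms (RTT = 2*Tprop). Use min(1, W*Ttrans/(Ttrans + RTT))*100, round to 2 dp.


Given: W = 8, Ttrans = 1 ms, RTT = 20 ms (= 2 * Tprop, Tprop = 10 ms)
Cycle time = Ttrans + RTT = 1 + 20 = 21 ms (first packet sent until its ACK returns)
W * Ttrans = 8 * 1 = 8 ms of sending per cycle
W * Ttrans / (Ttrans + RTT) = 8 / 21 = 0.380952
U = min(1, 0.380952) = 0.380952
U% = 38.10%

38.10


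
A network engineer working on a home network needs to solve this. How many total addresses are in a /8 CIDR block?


Given: CIDR prefix /8
Host bits = 32 - 8 = 24
Total addresses = 2^24 = 16777216

16777216


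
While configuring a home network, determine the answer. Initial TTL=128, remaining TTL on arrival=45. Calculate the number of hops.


Given: initial TTL = 128, received TTL = 45
Hops = initial TTL - received TTL
Hops = 128 - 45 = 83

83


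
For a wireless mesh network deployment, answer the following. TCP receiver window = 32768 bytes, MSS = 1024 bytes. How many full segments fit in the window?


Given: RWND = 32768 bytes, MSS = 1024 bytes
Full segments = floor(RWND / MSS)
Full segments = floor(32768 / 1024)
Full segments = floor(32.0) = 32

32


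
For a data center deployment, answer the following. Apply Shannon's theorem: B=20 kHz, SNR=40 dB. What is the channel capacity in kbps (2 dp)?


Given: B = 20 kHz, SNR = 40 dB
SNR linear = 10^(40/10) = 10000
1 + SNR = 10001
log2(10001) = 13.2878566418
C = 20 * 1000 * 13.2878566418 = 265757.1328 bps
C = 265.757133 kbps -> 265.76 kbps (2 dp)

265.76


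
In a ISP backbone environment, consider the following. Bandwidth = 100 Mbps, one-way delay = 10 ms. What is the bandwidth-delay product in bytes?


Given: bandwidth = 100 Mbps, delay = 10 ms
BDP in bits = 100 * 10^6 * 10 / 1000
BDP in bits = 1000000
BDP in bytes = 1000000 / 8 = 125000

125000


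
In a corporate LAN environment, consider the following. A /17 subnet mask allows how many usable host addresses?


Given: subnet mask /17
Host bits = 32 - 17 = 15
Total addresses = 2^15 = 32768
Usable hosts = 32768 - 2 (network + broadcast) = 32766

32766


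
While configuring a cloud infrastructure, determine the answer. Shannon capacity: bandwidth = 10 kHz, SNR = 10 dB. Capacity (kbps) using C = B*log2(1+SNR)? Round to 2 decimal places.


Given: B = 10 kHz, SNR = 10 dB
SNR linear = 10^(10/10) = 10
1 + SNR = 11
log2(11) = 3.4594316186
C = 10 * 1000 * 3.4594316186 = 34594.3162 bps
C = 34.594316 kbps -> 34.59 kbps (2 dp)

34.59


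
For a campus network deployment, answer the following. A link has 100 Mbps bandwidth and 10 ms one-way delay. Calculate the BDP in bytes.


Given: bandwidth = 100 Mbps, delay = 10 ms
BDP in bits = 100 * 10^6 * 10 / 1000
BDP in bits = 1000000
BDP in bytes = 1000000 / 8 = 125000

125000


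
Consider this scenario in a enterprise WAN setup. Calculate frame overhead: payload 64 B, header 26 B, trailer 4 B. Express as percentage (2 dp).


Given: payload = 64 B, header = 26 B, trailer = 4 B
Overhead bytes = header + trailer = 26 + 4 = 30
Total frame = payload + overhead = 64 + 30 = 94
Overhead % = 30 / 94 * 100 = 31.9149% -> 31.91% (2 dp)

31.91


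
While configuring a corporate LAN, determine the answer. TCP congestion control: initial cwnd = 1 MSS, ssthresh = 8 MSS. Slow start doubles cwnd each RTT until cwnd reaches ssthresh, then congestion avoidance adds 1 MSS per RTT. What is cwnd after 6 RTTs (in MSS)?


RTT 0: cwnd = 1 MSS (initial)
RTT 1: cwnd = 2 MSS (slow start, doubled)
RTT 2: cwnd = 4 MSS (slow start, doubled)
RTT 3: cwnd = 8 MSS (slow start, doubled)
RTT 4: cwnd = 9 MSS (congestion avoidance, +1)
RTT 5: cwnd = 10 MSS (congestion avoidance, +1)
RTT 6: cwnd = 11 MSS (congestion avoidance, +1)

11


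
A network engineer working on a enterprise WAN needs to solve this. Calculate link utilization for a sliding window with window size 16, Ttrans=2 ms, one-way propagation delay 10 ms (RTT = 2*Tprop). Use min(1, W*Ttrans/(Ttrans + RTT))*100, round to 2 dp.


Given: W = 16, Ttrans = 2 ms, RTT = 20 ms (= 2 * Tprop, Tprop = 10 ms)
Cycle time = Ttrans + RTT = 2 + 20 = 22 ms (first packet sent until its ACK returns)
W * Ttrans = 16 * 2 = 32 ms of sending per cycle
W * Ttrans / (Ttrans + RTT) = 32 / 22 = 1.454545
U = min(1, 1.454545) = 1.000000
U% = 100.00%

100.00


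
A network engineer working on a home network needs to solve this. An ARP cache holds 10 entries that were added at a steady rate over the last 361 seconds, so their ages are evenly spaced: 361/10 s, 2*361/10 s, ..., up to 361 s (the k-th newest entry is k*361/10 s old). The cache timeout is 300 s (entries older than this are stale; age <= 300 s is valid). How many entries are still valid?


Ages are k * 361/10 s for k = 1..10 (spacing = 36.1000 s).
Entry k is valid iff k * 361/10 <= 300 iff k <= 10 * 300 / 361 = 8.3102
n_valid = floor(8.3102) = 8
(n_stale = 10 - 8 = 2)

8


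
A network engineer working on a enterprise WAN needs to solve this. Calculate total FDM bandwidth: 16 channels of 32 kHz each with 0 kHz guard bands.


Given: 16 channels, 32 kHz each, guard = 0 kHz
Channel bandwidth = 16 * 32 = 512 kHz
Guard bands = 15 gaps * 0 kHz = 0 kHz
Total = 512 + 0 = 512 kHz

512


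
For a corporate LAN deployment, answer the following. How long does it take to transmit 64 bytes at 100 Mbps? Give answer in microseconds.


Given: packet = 64 bytes, bandwidth = 100 Mbps
Packet in bits = 64 * 8 = 512 bits
Bandwidth = 100 * 10^6 = 100000000 bps
Time = 512 / 100000000 seconds
Time in us = 512 * 10^6 / 100000000 = 5.12

5.12


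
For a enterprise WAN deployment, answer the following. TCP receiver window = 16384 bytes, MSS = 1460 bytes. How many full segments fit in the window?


Given: RWND = 16384 bytes, MSS = 1460 bytes
Full segments = floor(RWND / MSS)
Full segments = floor(16384 / 1460)
Full segments = floor(11.2219) = 11

11


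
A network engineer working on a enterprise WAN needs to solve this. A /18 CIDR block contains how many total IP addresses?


Given: CIDR prefix /18
Host bits = 32 - 18 = 14
Total addresses = 2^14 = 16384

16384
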